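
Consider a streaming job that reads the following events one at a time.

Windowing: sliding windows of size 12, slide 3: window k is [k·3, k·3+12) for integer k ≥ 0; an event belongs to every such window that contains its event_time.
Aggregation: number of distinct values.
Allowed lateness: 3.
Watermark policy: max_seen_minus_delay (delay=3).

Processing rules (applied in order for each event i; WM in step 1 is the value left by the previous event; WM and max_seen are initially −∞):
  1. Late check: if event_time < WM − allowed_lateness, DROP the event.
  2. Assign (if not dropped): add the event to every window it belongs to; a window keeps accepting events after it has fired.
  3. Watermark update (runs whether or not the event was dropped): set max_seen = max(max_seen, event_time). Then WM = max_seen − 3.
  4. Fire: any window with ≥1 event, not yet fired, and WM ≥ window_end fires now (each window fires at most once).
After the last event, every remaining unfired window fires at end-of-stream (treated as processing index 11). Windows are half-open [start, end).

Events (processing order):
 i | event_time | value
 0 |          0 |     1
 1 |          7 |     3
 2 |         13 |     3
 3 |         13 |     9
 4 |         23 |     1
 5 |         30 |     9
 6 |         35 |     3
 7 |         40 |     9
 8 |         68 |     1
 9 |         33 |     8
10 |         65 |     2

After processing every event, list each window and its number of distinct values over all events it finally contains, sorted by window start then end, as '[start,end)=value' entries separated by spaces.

[0,12)=2 [3,15)=2 [6,18)=2 [9,21)=2 [12,24)=3 [15,27)=1 [18,30)=1 [21,33)=2 [24,36)=2 [27,39)=2 [30,42)=2 [33,45)=2 [36,48)=1 [39,51)=1 [54,66)=1 [57,69)=2 [60,72)=2 [63,75)=2 [66,78)=1

i=0 t=0 v=1: → [0,12); WM=-3
i=1 t=7 v=3: → [6,18),[3,15),[0,12); WM=4
i=2 t=13 v=3: → [12,24),[9,21),[6,18),[3,15); WM=10
i=3 t=13 v=9: → [12,24),[9,21),[6,18),[3,15); WM=10
i=4 t=23 v=1: → [21,33),[18,30),[15,27),[12,24); WM=20; [0,12) fires=2 [3,15) fires=2 [6,18) fires=2
i=5 t=30 v=9: → [30,42),[27,39),[24,36),[21,33); WM=27; [9,21) fires=2 [12,24) fires=3 [15,27) fires=1
i=6 t=35 v=3: → [33,45),[30,42),[27,39),[24,36); WM=32; [18,30) fires=1
i=7 t=40 v=9: → [39,51),[36,48),[33,45),[30,42); WM=37; [21,33) fires=2 [24,36) fires=2
i=8 t=68 v=1: → [66,78),[63,75),[60,72),[57,69); WM=65; [27,39) fires=2 [30,42) fires=2 [33,45) fires=2 [36,48) fires=1 [39,51) fires=1
i=9 t=33 v=8: DROP (t<65-3); WM=65
i=10 t=65 v=2: → [63,75),[60,72),[57,69),[54,66); WM=65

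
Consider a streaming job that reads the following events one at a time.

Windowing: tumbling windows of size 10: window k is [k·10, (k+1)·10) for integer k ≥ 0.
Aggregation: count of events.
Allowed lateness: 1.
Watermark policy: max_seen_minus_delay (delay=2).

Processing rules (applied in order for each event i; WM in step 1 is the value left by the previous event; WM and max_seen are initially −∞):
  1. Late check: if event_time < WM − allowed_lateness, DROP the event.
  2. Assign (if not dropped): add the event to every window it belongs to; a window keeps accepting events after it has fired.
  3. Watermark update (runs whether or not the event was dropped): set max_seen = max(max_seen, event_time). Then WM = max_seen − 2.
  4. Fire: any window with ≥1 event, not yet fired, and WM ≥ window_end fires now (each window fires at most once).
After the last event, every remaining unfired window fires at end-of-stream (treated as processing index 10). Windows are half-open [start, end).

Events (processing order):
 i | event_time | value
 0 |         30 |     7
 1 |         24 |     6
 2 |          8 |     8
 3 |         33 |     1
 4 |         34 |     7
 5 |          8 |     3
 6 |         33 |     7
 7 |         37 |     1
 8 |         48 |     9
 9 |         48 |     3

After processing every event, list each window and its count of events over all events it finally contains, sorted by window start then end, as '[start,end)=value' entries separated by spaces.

i=0 t=30 v=7: → [30,40); WM=28
i=1 t=24 v=6: DROP (t<28-1); WM=28
i=2 t=8 v=8: DROP (t<28-1); WM=28
i=3 t=33 v=1: → [30,40); WM=31
i=4 t=34 v=7: → [30,40); WM=32
i=5 t=8 v=3: DROP (t<32-1); WM=32
i=6 t=33 v=7: → [30,40); WM=32
i=7 t=37 v=1: → [30,40); WM=35
i=8 t=48 v=9: → [40,50); WM=46; [30,40) fires=5
i=9 t=48 v=3: → [40,50); WM=46

[30,40)=5 [40,50)=2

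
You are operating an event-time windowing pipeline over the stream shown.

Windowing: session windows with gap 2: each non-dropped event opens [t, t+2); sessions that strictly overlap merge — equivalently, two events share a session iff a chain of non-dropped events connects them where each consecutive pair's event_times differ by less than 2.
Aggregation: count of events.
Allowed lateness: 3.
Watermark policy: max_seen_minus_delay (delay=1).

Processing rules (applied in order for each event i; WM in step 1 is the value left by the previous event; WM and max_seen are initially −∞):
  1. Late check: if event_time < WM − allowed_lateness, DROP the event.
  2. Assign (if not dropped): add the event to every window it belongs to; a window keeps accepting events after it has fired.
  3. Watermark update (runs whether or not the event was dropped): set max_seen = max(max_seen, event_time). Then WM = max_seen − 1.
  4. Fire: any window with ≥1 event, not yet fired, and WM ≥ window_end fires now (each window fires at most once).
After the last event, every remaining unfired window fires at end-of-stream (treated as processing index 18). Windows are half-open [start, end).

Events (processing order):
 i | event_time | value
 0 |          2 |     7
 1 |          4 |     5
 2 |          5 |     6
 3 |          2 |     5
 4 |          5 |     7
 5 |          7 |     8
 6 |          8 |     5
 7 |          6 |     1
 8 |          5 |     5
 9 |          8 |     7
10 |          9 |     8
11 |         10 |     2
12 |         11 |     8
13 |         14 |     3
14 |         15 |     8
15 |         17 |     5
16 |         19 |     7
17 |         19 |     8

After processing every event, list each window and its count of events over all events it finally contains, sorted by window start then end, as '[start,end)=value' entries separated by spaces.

i=0 t=2 v=7: → [2,4); WM=1
i=1 t=4 v=5: → [4,6); WM=3
i=2 t=5 v=6: → [4,7); WM=4
i=3 t=2 v=5: → [2,4); WM=4
i=4 t=5 v=7: → [4,7); WM=4
i=5 t=7 v=8: → [7,9); WM=6
i=6 t=8 v=5: → [7,10); WM=7
i=7 t=6 v=1: → [4,10); WM=7
i=8 t=5 v=5: → [4,10); WM=7
i=9 t=8 v=7: → [4,10); WM=7
i=10 t=9 v=8: → [4,11); WM=8
i=11 t=10 v=2: → [4,12); WM=9
i=12 t=11 v=8: → [4,13); WM=10
i=13 t=14 v=3: → [14,16); WM=13
i=14 t=15 v=8: → [14,17); WM=14
i=15 t=17 v=5: → [17,19); WM=16
i=16 t=19 v=7: → [19,21); WM=18
i=17 t=19 v=8: → [19,21); WM=18

[2,4)=2 [4,13)=11 [14,17)=2 [17,19)=1 [19,21)=2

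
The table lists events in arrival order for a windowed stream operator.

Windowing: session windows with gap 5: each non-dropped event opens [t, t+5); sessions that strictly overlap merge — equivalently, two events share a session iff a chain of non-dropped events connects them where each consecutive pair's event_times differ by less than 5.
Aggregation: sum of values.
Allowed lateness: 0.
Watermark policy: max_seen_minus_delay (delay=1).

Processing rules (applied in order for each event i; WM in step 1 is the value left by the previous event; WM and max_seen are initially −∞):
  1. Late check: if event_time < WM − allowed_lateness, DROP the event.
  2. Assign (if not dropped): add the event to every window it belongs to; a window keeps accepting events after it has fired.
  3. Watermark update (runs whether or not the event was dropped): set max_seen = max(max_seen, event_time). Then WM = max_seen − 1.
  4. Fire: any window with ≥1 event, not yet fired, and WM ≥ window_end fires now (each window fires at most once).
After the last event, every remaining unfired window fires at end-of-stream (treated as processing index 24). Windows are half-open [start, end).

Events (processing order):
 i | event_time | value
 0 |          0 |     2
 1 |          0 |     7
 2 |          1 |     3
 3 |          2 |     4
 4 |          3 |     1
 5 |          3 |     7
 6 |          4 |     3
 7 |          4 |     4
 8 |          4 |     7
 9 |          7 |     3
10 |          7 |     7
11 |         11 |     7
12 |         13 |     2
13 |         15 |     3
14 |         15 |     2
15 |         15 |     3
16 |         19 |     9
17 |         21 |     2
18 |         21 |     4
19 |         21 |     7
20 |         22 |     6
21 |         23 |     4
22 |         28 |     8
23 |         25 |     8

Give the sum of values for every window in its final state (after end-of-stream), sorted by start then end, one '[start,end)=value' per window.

[0,28)=97 [28,33)=8

i=0 t=0 v=2: → [0,5); WM=-1
i=1 t=0 v=7: → [0,5); WM=-1
i=2 t=1 v=3: → [0,6); WM=0
i=3 t=2 v=4: → [0,7); WM=1
i=4 t=3 v=1: → [0,8); WM=2
i=5 t=3 v=7: → [0,8); WM=2
i=6 t=4 v=3: → [0,9); WM=3
i=7 t=4 v=4: → [0,9); WM=3
i=8 t=4 v=7: → [0,9); WM=3
i=9 t=7 v=3: → [0,12); WM=6
i=10 t=7 v=7: → [0,12); WM=6
i=11 t=11 v=7: → [0,16); WM=10
i=12 t=13 v=2: → [0,18); WM=12
i=13 t=15 v=3: → [0,20); WM=14
i=14 t=15 v=2: → [0,20); WM=14
i=15 t=15 v=3: → [0,20); WM=14
i=16 t=19 v=9: → [0,24); WM=18
i=17 t=21 v=2: → [0,26); WM=20
i=18 t=21 v=4: → [0,26); WM=20
i=19 t=21 v=7: → [0,26); WM=20
i=20 t=22 v=6: → [0,27); WM=21
i=21 t=23 v=4: → [0,28); WM=22
i=22 t=28 v=8: → [28,33); WM=27
i=23 t=25 v=8: DROP (t<27-0); WM=27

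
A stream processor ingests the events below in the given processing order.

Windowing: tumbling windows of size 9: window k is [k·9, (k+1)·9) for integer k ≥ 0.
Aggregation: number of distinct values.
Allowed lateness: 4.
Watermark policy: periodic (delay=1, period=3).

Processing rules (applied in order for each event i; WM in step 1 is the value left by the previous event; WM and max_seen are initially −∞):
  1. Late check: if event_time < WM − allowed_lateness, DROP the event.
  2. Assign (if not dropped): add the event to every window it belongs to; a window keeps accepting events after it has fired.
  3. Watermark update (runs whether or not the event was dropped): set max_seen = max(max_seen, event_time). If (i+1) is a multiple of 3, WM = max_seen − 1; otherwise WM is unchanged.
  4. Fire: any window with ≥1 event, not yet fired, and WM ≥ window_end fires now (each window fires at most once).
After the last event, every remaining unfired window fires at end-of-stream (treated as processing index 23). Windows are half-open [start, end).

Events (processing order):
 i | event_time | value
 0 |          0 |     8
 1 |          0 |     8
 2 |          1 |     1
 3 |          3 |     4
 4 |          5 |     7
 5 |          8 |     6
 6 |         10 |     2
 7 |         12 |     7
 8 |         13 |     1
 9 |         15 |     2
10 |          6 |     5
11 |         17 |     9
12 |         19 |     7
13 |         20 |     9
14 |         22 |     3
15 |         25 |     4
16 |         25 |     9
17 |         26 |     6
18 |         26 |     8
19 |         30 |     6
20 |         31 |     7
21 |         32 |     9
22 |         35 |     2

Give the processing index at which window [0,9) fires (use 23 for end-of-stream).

i=0 t=0 v=8: → [0,9); WM=−∞
i=1 t=0 v=8: → [0,9); WM=−∞
i=2 t=1 v=1: → [0,9); WM=0
i=3 t=3 v=4: → [0,9); WM=0
i=4 t=5 v=7: → [0,9); WM=0
i=5 t=8 v=6: → [0,9); WM=7
i=6 t=10 v=2: → [9,18); WM=7
i=7 t=12 v=7: → [9,18); WM=7
i=8 t=13 v=1: → [9,18); WM=12; [0,9) fires=5
i=9 t=15 v=2: → [9,18); WM=12
i=10 t=6 v=5: DROP (t<12-4); WM=12
i=11 t=17 v=9: → [9,18); WM=16
i=12 t=19 v=7: → [18,27); WM=16
i=13 t=20 v=9: → [18,27); WM=16
i=14 t=22 v=3: → [18,27); WM=21; [9,18) fires=4
i=15 t=25 v=4: → [18,27); WM=21
i=16 t=25 v=9: → [18,27); WM=21
i=17 t=26 v=6: → [18,27); WM=25
i=18 t=26 v=8: → [18,27); WM=25
i=19 t=30 v=6: → [27,36); WM=25
i=20 t=31 v=7: → [27,36); WM=30; [18,27) fires=6
i=21 t=32 v=9: → [27,36); WM=30
i=22 t=35 v=2: → [27,36); WM=30

8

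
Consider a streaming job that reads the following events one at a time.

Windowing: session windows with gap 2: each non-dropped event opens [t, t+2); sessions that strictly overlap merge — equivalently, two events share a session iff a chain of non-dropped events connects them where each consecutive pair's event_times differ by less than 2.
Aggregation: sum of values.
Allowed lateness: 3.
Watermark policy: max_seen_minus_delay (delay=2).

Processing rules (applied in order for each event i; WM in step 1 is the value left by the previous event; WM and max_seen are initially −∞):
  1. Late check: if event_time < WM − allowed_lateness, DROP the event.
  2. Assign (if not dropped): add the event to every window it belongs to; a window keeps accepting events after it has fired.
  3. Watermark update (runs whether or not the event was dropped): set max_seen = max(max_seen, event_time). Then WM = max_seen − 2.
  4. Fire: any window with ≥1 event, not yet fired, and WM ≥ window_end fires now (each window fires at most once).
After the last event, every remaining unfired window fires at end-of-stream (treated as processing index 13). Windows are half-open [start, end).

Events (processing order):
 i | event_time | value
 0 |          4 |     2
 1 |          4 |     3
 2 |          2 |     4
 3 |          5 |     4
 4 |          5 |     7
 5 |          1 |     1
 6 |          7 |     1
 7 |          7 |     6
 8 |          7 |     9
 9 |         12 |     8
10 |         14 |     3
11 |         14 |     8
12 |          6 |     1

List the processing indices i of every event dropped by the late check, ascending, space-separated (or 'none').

12

i=0 t=4 v=2: → [4,6); WM=2
i=1 t=4 v=3: → [4,6); WM=2
i=2 t=2 v=4: → [2,4); WM=2
i=3 t=5 v=4: → [4,7); WM=3
i=4 t=5 v=7: → [4,7); WM=3
i=5 t=1 v=1: → [1,4); WM=3
i=6 t=7 v=1: → [7,9); WM=5
i=7 t=7 v=6: → [7,9); WM=5
i=8 t=7 v=9: → [7,9); WM=5
i=9 t=12 v=8: → [12,14); WM=10
i=10 t=14 v=3: → [14,16); WM=12
i=11 t=14 v=8: → [14,16); WM=12
i=12 t=6 v=1: DROP (t<12-3); WM=12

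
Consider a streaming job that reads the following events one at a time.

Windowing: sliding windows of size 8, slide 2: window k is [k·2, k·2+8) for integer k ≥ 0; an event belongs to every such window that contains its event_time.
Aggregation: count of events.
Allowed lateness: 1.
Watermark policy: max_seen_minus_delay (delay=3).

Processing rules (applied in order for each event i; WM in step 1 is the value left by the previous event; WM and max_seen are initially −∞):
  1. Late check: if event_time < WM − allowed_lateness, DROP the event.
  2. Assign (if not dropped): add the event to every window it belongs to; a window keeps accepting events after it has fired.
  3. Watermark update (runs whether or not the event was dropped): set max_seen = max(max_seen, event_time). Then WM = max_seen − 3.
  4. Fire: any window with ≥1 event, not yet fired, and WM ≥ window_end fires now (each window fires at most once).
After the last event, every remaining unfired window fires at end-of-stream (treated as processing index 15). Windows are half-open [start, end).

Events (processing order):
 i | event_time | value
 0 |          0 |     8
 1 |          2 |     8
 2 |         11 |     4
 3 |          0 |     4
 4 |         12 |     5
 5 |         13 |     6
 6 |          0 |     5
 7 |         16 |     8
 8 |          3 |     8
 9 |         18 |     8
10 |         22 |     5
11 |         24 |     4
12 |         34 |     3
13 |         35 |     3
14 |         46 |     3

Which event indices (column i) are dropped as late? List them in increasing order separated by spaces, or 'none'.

i=0 t=0 v=8: → [0,8); WM=-3
i=1 t=2 v=8: → [2,10),[0,8); WM=-1
i=2 t=11 v=4: → [10,18),[8,16),[6,14),[4,12); WM=8; [0,8) fires=2
i=3 t=0 v=4: DROP (t<8-1); WM=8
i=4 t=12 v=5: → [12,20),[10,18),[8,16),[6,14); WM=9
i=5 t=13 v=6: → [12,20),[10,18),[8,16),[6,14); WM=10; [2,10) fires=1
i=6 t=0 v=5: DROP (t<10-1); WM=10
i=7 t=16 v=8: → [16,24),[14,22),[12,20),[10,18); WM=13; [4,12) fires=1
i=8 t=3 v=8: DROP (t<13-1); WM=13
i=9 t=18 v=8: → [18,26),[16,24),[14,22),[12,20); WM=15; [6,14) fires=3
i=10 t=22 v=5: → [22,30),[20,28),[18,26),[16,24); WM=19; [8,16) fires=3 [10,18) fires=4
i=11 t=24 v=4: → [24,32),[22,30),[20,28),[18,26); WM=21; [12,20) fires=4
i=12 t=34 v=3: → [34,42),[32,40),[30,38),[28,36); WM=31; [14,22) fires=2 [16,24) fires=3 [18,26) fires=3 [20,28) fires=2 [22,30) fires=2
i=13 t=35 v=3: → [34,42),[32,40),[30,38),[28,36); WM=32; [24,32) fires=1
i=14 t=46 v=3: → [46,54),[44,52),[42,50),[40,48); WM=43; [28,36) fires=2 [30,38) fires=2 [32,40) fires=2 [34,42) fires=2

3 6 8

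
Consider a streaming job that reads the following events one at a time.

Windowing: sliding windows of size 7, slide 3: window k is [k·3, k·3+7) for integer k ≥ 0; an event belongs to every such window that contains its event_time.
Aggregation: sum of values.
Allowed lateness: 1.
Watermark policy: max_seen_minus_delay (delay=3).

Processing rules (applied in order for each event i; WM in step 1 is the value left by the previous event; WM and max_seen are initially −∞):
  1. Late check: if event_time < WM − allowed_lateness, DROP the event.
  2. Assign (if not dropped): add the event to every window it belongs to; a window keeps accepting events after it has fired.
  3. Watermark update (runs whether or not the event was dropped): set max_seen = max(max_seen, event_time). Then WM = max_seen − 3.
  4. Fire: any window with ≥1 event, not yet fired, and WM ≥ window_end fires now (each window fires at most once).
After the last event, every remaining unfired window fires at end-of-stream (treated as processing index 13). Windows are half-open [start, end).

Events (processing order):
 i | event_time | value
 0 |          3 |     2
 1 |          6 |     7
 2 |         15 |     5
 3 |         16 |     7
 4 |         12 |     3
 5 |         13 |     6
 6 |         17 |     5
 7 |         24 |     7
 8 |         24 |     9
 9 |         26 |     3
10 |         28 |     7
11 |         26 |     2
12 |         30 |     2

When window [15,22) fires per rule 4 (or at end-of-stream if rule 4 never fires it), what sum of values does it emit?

17

i=0 t=3 v=2: → [3,10),[0,7); WM=0
i=1 t=6 v=7: → [6,13),[3,10),[0,7); WM=3
i=2 t=15 v=5: → [15,22),[12,19),[9,16); WM=12; [0,7) fires=9 [3,10) fires=9
i=3 t=16 v=7: → [15,22),[12,19); WM=13; [6,13) fires=7
i=4 t=12 v=3: → [12,19),[9,16),[6,13); WM=13
i=5 t=13 v=6: → [12,19),[9,16); WM=13
i=6 t=17 v=5: → [15,22),[12,19); WM=14
i=7 t=24 v=7: → [24,31),[21,28),[18,25); WM=21; [9,16) fires=14 [12,19) fires=26
i=8 t=24 v=9: → [24,31),[21,28),[18,25); WM=21
i=9 t=26 v=3: → [24,31),[21,28); WM=23; [15,22) fires=17
i=10 t=28 v=7: → [27,34),[24,31); WM=25; [18,25) fires=16
i=11 t=26 v=2: → [24,31),[21,28); WM=25
i=12 t=30 v=2: → [30,37),[27,34),[24,31); WM=27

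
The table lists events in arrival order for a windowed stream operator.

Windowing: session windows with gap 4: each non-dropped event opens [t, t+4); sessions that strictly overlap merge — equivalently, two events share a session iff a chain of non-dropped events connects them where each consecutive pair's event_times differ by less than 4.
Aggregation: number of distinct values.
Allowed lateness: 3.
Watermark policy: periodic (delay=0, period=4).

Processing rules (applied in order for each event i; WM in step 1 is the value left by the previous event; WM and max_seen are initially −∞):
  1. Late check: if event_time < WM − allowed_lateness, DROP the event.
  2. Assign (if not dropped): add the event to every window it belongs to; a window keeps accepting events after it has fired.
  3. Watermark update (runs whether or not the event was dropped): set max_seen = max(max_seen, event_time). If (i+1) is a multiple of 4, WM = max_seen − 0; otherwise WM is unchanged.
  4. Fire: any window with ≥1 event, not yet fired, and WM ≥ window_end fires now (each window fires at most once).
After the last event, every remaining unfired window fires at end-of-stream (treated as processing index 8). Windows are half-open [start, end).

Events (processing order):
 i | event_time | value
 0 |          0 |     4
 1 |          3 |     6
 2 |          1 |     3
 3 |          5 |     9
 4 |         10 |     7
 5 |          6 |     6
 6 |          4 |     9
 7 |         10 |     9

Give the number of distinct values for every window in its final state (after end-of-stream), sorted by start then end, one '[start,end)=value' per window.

i=0 t=0 v=4: → [0,4); WM=−∞
i=1 t=3 v=6: → [0,7); WM=−∞
i=2 t=1 v=3: → [0,7); WM=−∞
i=3 t=5 v=9: → [0,9); WM=5
i=4 t=10 v=7: → [10,14); WM=5
i=5 t=6 v=6: → [0,10); WM=5
i=6 t=4 v=9: → [0,10); WM=5
i=7 t=10 v=9: → [10,14); WM=10

[0,10)=4 [10,14)=2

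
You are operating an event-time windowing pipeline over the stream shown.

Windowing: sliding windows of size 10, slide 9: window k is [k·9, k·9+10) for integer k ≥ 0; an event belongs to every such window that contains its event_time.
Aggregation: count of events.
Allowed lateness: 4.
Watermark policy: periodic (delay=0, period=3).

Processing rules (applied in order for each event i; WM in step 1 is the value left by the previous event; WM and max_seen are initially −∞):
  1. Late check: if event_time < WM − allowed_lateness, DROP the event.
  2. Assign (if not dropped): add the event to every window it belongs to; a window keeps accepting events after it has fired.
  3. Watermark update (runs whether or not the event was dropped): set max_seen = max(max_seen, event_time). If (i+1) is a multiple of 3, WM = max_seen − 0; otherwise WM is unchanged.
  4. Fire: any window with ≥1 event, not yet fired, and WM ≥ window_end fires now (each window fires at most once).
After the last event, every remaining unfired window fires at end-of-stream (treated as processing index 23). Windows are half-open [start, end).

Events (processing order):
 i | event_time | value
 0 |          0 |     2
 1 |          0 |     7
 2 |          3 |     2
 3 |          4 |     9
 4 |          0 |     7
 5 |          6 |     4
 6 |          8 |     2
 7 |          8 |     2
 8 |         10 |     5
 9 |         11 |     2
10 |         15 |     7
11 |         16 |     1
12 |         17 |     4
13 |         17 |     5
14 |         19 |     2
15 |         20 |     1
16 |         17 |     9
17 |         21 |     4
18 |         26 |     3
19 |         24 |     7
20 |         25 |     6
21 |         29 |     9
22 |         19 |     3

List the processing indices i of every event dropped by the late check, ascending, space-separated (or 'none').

i=0 t=0 v=2: → [0,10); WM=−∞
i=1 t=0 v=7: → [0,10); WM=−∞
i=2 t=3 v=2: → [0,10); WM=3
i=3 t=4 v=9: → [0,10); WM=3
i=4 t=0 v=7: → [0,10); WM=3
i=5 t=6 v=4: → [0,10); WM=6
i=6 t=8 v=2: → [0,10); WM=6
i=7 t=8 v=2: → [0,10); WM=6
i=8 t=10 v=5: → [9,19); WM=10; [0,10) fires=8
i=9 t=11 v=2: → [9,19); WM=10
i=10 t=15 v=7: → [9,19); WM=10
i=11 t=16 v=1: → [9,19); WM=16
i=12 t=17 v=4: → [9,19); WM=16
i=13 t=17 v=5: → [9,19); WM=16
i=14 t=19 v=2: → [18,28); WM=19; [9,19) fires=6
i=15 t=20 v=1: → [18,28); WM=19
i=16 t=17 v=9: → [9,19); WM=19
i=17 t=21 v=4: → [18,28); WM=21
i=18 t=26 v=3: → [18,28); WM=21
i=19 t=24 v=7: → [18,28); WM=21
i=20 t=25 v=6: → [18,28); WM=26
i=21 t=29 v=9: → [27,37); WM=26
i=22 t=19 v=3: DROP (t<26-4); WM=26

22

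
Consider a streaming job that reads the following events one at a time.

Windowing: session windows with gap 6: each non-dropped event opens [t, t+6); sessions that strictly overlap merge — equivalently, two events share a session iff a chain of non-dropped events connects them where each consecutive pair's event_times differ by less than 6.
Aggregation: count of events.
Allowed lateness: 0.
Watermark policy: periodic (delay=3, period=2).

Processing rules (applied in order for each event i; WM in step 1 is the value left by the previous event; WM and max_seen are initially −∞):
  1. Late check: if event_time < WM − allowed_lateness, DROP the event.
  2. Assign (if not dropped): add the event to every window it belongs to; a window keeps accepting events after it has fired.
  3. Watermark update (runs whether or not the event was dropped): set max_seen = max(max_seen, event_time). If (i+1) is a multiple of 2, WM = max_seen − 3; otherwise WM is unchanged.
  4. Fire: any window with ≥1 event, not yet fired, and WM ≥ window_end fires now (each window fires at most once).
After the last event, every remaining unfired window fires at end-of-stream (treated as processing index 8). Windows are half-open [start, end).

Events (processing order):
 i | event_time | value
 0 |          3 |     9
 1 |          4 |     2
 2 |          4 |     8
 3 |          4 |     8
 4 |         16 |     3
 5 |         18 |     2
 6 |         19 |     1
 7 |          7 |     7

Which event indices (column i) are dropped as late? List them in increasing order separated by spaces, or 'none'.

7

i=0 t=3 v=9: → [3,9); WM=−∞
i=1 t=4 v=2: → [3,10); WM=1
i=2 t=4 v=8: → [3,10); WM=1
i=3 t=4 v=8: → [3,10); WM=1
i=4 t=16 v=3: → [16,22); WM=1
i=5 t=18 v=2: → [16,24); WM=15
i=6 t=19 v=1: → [16,25); WM=15
i=7 t=7 v=7: DROP (t<15-0); WM=16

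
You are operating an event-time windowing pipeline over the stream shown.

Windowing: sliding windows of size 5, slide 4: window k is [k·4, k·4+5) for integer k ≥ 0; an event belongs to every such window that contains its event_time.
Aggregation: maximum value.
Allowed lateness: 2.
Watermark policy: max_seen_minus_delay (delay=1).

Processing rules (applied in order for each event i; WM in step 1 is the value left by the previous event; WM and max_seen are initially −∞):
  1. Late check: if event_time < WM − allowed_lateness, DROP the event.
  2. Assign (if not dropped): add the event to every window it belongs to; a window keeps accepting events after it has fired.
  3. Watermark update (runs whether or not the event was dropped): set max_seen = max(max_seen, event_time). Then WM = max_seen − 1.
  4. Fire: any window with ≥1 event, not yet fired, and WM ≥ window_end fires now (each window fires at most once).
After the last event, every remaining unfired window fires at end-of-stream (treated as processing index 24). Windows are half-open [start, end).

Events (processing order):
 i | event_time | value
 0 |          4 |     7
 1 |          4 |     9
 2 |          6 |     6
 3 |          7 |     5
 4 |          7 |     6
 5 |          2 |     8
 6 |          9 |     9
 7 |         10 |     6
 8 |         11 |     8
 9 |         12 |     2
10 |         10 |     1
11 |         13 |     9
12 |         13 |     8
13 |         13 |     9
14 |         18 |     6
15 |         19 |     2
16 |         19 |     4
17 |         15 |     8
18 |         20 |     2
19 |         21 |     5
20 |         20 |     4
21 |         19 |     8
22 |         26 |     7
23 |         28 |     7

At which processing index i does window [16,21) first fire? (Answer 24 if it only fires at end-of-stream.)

22

i=0 t=4 v=7: → [4,9),[0,5); WM=3
i=1 t=4 v=9: → [4,9),[0,5); WM=3
i=2 t=6 v=6: → [4,9); WM=5; [0,5) fires=9
i=3 t=7 v=5: → [4,9); WM=6
i=4 t=7 v=6: → [4,9); WM=6
i=5 t=2 v=8: DROP (t<6-2); WM=6
i=6 t=9 v=9: → [8,13); WM=8
i=7 t=10 v=6: → [8,13); WM=9; [4,9) fires=9
i=8 t=11 v=8: → [8,13); WM=10
i=9 t=12 v=2: → [12,17),[8,13); WM=11
i=10 t=10 v=1: → [8,13); WM=11
i=11 t=13 v=9: → [12,17); WM=12
i=12 t=13 v=8: → [12,17); WM=12
i=13 t=13 v=9: → [12,17); WM=12
i=14 t=18 v=6: → [16,21); WM=17; [8,13) fires=9 [12,17) fires=9
i=15 t=19 v=2: → [16,21); WM=18
i=16 t=19 v=4: → [16,21); WM=18
i=17 t=15 v=8: DROP (t<18-2); WM=18
i=18 t=20 v=2: → [20,25),[16,21); WM=19
i=19 t=21 v=5: → [20,25); WM=20
i=20 t=20 v=4: → [20,25),[16,21); WM=20
i=21 t=19 v=8: → [16,21); WM=20
i=22 t=26 v=7: → [24,29); WM=25; [16,21) fires=8 [20,25) fires=5
i=23 t=28 v=7: → [28,33),[24,29); WM=27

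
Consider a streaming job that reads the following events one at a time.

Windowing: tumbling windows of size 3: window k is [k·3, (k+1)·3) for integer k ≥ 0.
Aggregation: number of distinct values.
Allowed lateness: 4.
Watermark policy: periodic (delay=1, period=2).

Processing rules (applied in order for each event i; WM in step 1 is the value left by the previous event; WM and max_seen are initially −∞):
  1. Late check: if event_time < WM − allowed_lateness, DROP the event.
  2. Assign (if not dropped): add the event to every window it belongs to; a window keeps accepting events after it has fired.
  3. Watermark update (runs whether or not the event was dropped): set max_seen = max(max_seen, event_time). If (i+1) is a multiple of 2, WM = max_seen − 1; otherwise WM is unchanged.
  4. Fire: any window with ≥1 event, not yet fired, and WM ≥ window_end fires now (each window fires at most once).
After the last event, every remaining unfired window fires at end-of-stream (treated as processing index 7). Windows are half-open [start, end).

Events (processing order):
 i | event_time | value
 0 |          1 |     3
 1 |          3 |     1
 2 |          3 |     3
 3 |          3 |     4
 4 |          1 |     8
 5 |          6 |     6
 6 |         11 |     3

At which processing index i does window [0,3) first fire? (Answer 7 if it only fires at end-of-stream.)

5

i=0 t=1 v=3: → [0,3); WM=−∞
i=1 t=3 v=1: → [3,6); WM=2
i=2 t=3 v=3: → [3,6); WM=2
i=3 t=3 v=4: → [3,6); WM=2
i=4 t=1 v=8: → [0,3); WM=2
i=5 t=6 v=6: → [6,9); WM=5; [0,3) fires=2
i=6 t=11 v=3: → [9,12); WM=5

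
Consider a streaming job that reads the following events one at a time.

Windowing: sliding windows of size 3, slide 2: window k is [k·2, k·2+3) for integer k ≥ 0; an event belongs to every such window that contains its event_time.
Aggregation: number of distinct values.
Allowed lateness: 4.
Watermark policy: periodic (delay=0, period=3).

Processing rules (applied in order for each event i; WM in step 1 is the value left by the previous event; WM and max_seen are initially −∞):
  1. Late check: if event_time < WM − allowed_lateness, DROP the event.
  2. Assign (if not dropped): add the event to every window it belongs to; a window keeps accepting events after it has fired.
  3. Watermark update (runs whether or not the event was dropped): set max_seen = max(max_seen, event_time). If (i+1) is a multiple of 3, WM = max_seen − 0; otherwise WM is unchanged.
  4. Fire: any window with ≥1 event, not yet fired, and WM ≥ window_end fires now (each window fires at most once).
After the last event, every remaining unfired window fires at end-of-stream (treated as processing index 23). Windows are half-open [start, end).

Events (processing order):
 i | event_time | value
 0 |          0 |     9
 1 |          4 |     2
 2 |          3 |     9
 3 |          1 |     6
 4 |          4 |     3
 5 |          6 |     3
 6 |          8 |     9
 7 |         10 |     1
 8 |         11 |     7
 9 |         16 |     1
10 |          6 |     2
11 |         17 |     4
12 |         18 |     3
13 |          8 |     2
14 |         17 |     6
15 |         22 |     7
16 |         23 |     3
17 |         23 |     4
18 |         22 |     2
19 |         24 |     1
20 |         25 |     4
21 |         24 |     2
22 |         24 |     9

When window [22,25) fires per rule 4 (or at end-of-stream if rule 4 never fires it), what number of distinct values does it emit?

5

i=0 t=0 v=9: → [0,3); WM=−∞
i=1 t=4 v=2: → [4,7),[2,5); WM=−∞
i=2 t=3 v=9: → [2,5); WM=4; [0,3) fires=1
i=3 t=1 v=6: → [0,3); WM=4
i=4 t=4 v=3: → [4,7),[2,5); WM=4
i=5 t=6 v=3: → [6,9),[4,7); WM=6; [2,5) fires=3
i=6 t=8 v=9: → [8,11),[6,9); WM=6
i=7 t=10 v=1: → [10,13),[8,11); WM=6
i=8 t=11 v=7: → [10,13); WM=11; [4,7) fires=2 [6,9) fires=2 [8,11) fires=2
i=9 t=16 v=1: → [16,19),[14,17); WM=11
i=10 t=6 v=2: DROP (t<11-4); WM=11
i=11 t=17 v=4: → [16,19); WM=17; [10,13) fires=2 [14,17) fires=1
i=12 t=18 v=3: → [18,21),[16,19); WM=17
i=13 t=8 v=2: DROP (t<17-4); WM=17
i=14 t=17 v=6: → [16,19); WM=18
i=15 t=22 v=7: → [22,25),[20,23); WM=18
i=16 t=23 v=3: → [22,25); WM=18
i=17 t=23 v=4: → [22,25); WM=23; [16,19) fires=4 [18,21) fires=1 [20,23) fires=1
i=18 t=22 v=2: → [22,25),[20,23); WM=23
i=19 t=24 v=1: → [24,27),[22,25); WM=23
i=20 t=25 v=4: → [24,27); WM=25; [22,25) fires=5
i=21 t=24 v=2: → [24,27),[22,25); WM=25
i=22 t=24 v=9: → [24,27),[22,25); WM=25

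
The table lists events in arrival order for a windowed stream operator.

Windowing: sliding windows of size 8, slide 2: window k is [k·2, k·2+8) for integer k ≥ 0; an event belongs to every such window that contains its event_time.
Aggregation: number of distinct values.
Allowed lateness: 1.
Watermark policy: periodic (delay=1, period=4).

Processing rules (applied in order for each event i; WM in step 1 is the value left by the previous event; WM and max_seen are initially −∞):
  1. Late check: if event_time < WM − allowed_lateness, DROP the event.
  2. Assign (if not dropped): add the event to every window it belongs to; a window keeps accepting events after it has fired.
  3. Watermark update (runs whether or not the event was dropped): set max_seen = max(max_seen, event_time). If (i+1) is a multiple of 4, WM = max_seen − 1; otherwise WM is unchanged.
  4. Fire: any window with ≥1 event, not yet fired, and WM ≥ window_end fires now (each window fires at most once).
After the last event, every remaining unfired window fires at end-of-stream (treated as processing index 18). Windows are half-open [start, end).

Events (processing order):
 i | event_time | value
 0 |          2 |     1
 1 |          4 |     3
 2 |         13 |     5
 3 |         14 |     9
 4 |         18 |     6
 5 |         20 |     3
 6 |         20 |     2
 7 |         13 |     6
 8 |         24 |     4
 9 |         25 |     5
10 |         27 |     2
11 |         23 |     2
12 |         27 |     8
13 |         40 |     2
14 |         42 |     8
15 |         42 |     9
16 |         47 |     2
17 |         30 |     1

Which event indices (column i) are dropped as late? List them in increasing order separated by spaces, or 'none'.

i=0 t=2 v=1: → [2,10),[0,8); WM=−∞
i=1 t=4 v=3: → [4,12),[2,10),[0,8); WM=−∞
i=2 t=13 v=5: → [12,20),[10,18),[8,16),[6,14); WM=−∞
i=3 t=14 v=9: → [14,22),[12,20),[10,18),[8,16); WM=13; [0,8) fires=2 [2,10) fires=2 [4,12) fires=1
i=4 t=18 v=6: → [18,26),[16,24),[14,22),[12,20); WM=13
i=5 t=20 v=3: → [20,28),[18,26),[16,24),[14,22); WM=13
i=6 t=20 v=2: → [20,28),[18,26),[16,24),[14,22); WM=13
i=7 t=13 v=6: → [12,20),[10,18),[8,16),[6,14); WM=19; [6,14) fires=2 [8,16) fires=3 [10,18) fires=3
i=8 t=24 v=4: → [24,32),[22,30),[20,28),[18,26); WM=19
i=9 t=25 v=5: → [24,32),[22,30),[20,28),[18,26); WM=19
i=10 t=27 v=2: → [26,34),[24,32),[22,30),[20,28); WM=19
i=11 t=23 v=2: → [22,30),[20,28),[18,26),[16,24); WM=26; [12,20) fires=3 [14,22) fires=4 [16,24) fires=3 [18,26) fires=5
i=12 t=27 v=8: → [26,34),[24,32),[22,30),[20,28); WM=26
i=13 t=40 v=2: → [40,48),[38,46),[36,44),[34,42); WM=26
i=14 t=42 v=8: → [42,50),[40,48),[38,46),[36,44); WM=26
i=15 t=42 v=9: → [42,50),[40,48),[38,46),[36,44); WM=41; [20,28) fires=5 [22,30) fires=4 [24,32) fires=4 [26,34) fires=2
i=16 t=47 v=2: → [46,54),[44,52),[42,50),[40,48); WM=41
i=17 t=30 v=1: DROP (t<41-1); WM=41

17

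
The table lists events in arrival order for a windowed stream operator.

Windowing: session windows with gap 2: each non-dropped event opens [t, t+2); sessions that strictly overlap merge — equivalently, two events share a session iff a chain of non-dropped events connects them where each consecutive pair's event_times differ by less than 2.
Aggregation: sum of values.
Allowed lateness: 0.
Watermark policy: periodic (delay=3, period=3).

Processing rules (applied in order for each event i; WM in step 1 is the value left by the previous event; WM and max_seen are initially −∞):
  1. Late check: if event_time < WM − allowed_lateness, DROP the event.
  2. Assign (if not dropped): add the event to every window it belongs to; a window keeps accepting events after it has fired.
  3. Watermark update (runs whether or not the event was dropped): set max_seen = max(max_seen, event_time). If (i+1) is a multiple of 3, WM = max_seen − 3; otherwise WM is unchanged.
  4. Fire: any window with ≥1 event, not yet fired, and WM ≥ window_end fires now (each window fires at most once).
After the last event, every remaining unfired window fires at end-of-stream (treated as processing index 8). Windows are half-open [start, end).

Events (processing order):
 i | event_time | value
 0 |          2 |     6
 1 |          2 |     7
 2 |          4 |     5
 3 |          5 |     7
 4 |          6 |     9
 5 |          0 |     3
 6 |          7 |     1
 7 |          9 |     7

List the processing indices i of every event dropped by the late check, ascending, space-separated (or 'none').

i=0 t=2 v=6: → [2,4); WM=−∞
i=1 t=2 v=7: → [2,4); WM=−∞
i=2 t=4 v=5: → [4,6); WM=1
i=3 t=5 v=7: → [4,7); WM=1
i=4 t=6 v=9: → [4,8); WM=1
i=5 t=0 v=3: DROP (t<1-0); WM=3
i=6 t=7 v=1: → [4,9); WM=3
i=7 t=9 v=7: → [9,11); WM=3

5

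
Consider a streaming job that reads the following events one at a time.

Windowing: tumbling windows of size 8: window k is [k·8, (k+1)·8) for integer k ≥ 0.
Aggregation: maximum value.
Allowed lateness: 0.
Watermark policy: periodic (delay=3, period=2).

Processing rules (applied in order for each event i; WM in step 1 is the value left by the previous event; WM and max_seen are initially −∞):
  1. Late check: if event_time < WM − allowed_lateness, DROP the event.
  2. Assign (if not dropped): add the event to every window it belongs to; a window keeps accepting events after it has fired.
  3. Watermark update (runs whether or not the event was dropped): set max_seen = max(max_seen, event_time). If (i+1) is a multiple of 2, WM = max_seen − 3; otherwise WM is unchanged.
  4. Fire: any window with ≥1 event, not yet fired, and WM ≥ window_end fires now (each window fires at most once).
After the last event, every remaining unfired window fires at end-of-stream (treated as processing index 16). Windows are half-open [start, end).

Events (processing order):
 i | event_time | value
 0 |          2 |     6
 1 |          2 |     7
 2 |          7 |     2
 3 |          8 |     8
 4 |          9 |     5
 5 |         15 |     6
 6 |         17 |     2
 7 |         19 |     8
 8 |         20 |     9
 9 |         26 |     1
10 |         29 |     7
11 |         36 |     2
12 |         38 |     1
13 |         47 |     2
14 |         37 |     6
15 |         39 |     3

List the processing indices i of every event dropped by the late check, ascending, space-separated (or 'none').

14 15

i=0 t=2 v=6: → [0,8); WM=−∞
i=1 t=2 v=7: → [0,8); WM=-1
i=2 t=7 v=2: → [0,8); WM=-1
i=3 t=8 v=8: → [8,16); WM=5
i=4 t=9 v=5: → [8,16); WM=5
i=5 t=15 v=6: → [8,16); WM=12; [0,8) fires=7
i=6 t=17 v=2: → [16,24); WM=12
i=7 t=19 v=8: → [16,24); WM=16; [8,16) fires=8
i=8 t=20 v=9: → [16,24); WM=16
i=9 t=26 v=1: → [24,32); WM=23
i=10 t=29 v=7: → [24,32); WM=23
i=11 t=36 v=2: → [32,40); WM=33; [16,24) fires=9 [24,32) fires=7
i=12 t=38 v=1: → [32,40); WM=33
i=13 t=47 v=2: → [40,48); WM=44; [32,40) fires=2
i=14 t=37 v=6: DROP (t<44-0); WM=44
i=15 t=39 v=3: DROP (t<44-0); WM=44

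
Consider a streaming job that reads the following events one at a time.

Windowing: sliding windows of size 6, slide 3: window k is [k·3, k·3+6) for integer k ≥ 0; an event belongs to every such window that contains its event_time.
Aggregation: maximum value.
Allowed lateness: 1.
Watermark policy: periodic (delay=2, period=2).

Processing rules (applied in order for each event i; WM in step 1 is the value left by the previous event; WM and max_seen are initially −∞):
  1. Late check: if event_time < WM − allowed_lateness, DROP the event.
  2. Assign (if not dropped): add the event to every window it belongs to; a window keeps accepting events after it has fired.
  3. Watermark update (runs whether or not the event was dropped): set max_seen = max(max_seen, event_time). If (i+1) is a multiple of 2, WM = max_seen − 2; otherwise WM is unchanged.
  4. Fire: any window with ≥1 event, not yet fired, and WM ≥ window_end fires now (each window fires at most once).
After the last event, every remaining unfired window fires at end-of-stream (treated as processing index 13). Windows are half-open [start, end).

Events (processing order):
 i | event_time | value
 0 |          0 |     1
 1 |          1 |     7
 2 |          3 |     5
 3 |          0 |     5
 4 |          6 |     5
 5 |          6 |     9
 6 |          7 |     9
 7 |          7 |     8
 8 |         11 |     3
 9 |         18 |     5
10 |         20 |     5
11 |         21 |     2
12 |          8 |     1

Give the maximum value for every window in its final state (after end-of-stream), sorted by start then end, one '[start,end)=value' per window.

[0,6)=7 [3,9)=9 [6,12)=9 [9,15)=3 [15,21)=5 [18,24)=5 [21,27)=2

i=0 t=0 v=1: → [0,6); WM=−∞
i=1 t=1 v=7: → [0,6); WM=-1
i=2 t=3 v=5: → [3,9),[0,6); WM=-1
i=3 t=0 v=5: → [0,6); WM=1
i=4 t=6 v=5: → [6,12),[3,9); WM=1
i=5 t=6 v=9: → [6,12),[3,9); WM=4
i=6 t=7 v=9: → [6,12),[3,9); WM=4
i=7 t=7 v=8: → [6,12),[3,9); WM=5
i=8 t=11 v=3: → [9,15),[6,12); WM=5
i=9 t=18 v=5: → [18,24),[15,21); WM=16; [0,6) fires=7 [3,9) fires=9 [6,12) fires=9 [9,15) fires=3
i=10 t=20 v=5: → [18,24),[15,21); WM=16
i=11 t=21 v=2: → [21,27),[18,24); WM=19
i=12 t=8 v=1: DROP (t<19-1); WM=19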